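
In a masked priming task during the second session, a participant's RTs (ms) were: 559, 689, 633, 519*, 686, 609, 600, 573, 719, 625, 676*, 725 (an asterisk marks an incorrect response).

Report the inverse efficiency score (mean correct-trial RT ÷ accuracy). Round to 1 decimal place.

Correct trials (n=10): 559, 689, 633, 686, 609, 600, 573, 719, 625, 725
Mean correct RT = 6418/10 = 641.8000 ms
Proportion correct = 10/12
IES = 641.8000 / (10/12) = 770.160 ms

770.2 ms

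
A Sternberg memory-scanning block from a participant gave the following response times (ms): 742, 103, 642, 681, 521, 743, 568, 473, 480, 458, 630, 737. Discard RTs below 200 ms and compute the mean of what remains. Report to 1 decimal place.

606.8 ms

Excluded: 103
Retained (n=11): Σ = 6675
Mean = 6675/11 = 606.8182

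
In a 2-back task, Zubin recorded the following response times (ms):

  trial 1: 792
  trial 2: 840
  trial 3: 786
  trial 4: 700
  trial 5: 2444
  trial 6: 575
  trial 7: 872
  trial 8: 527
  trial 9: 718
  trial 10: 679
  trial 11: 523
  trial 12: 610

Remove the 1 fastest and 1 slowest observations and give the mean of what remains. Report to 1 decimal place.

709.9 ms

Sorted: 523, 527, 575, 610, 679, 700, 718, 786, 792, 840, 872, 2444
Drop lowest 1 (523) and highest 1 (2444)
Remaining (n=10): Σ = 7099, mean = 7099/10 = 709.900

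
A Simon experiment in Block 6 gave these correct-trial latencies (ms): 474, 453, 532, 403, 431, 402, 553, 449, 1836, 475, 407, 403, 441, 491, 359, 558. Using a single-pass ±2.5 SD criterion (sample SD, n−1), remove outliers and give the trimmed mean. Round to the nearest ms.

n = 16, ΣRT = 8667, M = 541.688
Σ(x−M)² = 1835673.44; s = √(1835673.44/15) = 349.826
Cutoffs: 541.688 ± 2.5·349.826 → [-332.9, 1416.3]
Outside: 1836 → excluded.
Retained (n=15): Σ = 6831, mean = 6831/15 = 455.400

455 ms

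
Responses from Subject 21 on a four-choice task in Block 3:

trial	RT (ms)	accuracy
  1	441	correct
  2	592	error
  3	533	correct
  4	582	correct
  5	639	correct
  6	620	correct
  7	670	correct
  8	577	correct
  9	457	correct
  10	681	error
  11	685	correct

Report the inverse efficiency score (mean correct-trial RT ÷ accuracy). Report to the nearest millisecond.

707 ms

Correct trials (n=9): 441, 533, 582, 639, 620, 670, 577, 457, 685
Mean correct RT = 5204/9 = 578.2222 ms
Proportion correct = 9/11
IES = 578.2222 / (9/11) = 706.716 ms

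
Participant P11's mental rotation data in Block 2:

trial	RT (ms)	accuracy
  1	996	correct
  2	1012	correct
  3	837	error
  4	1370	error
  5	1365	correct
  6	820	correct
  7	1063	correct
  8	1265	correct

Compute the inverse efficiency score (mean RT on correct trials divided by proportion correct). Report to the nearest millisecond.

1449 ms

Correct trials (n=6): 996, 1012, 1365, 820, 1063, 1265
Mean correct RT = 6521/6 = 1086.8333 ms
Proportion correct = 6/8
IES = 1086.8333 / (6/8) = 1449.111 ms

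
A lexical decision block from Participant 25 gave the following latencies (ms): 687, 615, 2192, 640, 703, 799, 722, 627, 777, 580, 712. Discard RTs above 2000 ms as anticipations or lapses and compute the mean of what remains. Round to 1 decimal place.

686.2 ms

Excluded: 2192
Retained (n=10): Σ = 6862
Mean = 6862/10 = 686.2000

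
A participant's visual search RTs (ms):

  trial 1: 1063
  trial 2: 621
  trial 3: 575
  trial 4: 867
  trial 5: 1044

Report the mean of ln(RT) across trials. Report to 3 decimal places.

6.694

ln(RT): 6.9689, 6.4313, 6.3544, 6.7650, 6.9508
Σ ln(RT) = 33.4704
Mean = 33.4704/5 = 6.69408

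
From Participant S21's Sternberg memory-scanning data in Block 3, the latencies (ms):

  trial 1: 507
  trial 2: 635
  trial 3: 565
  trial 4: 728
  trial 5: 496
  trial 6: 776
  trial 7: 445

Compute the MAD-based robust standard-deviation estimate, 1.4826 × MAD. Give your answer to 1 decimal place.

Sorted: 445, 496, 507, 565, 635, 728, 776 → median = 565
|x − 565| sorted: 0, 58, 69, 70, 120, 163, 211 → MAD = 70
Robust SD ≈ 1.4826 × 70 = 103.782

103.8 ms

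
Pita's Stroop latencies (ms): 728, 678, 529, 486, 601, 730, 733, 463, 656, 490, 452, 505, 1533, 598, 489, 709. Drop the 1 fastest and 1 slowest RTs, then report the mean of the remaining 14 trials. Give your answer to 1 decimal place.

599.6 ms

Sorted: 452, 463, 486, 489, 490, 505, 529, 598, 601, 656, 678, 709, 728, 730, 733, 1533
Drop lowest 1 (452) and highest 1 (1533)
Remaining (n=14): Σ = 8395, mean = 8395/14 = 599.643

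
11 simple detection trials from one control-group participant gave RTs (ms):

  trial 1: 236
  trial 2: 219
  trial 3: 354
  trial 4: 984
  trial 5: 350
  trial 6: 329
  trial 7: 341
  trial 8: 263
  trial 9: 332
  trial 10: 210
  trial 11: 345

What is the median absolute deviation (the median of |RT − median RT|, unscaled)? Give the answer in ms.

Sorted: 210, 219, 236, 263, 329, 332, 341, 345, 350, 354, 984 → median = 332
|x − 332|: 96, 113, 22, 652, 18, 3, 9, 69, 0, 122, 13
Sorted deviations: 0, 3, 9, 13, 18, 22, 69, 96, 113, 122, 652 → MAD = 22

22 ms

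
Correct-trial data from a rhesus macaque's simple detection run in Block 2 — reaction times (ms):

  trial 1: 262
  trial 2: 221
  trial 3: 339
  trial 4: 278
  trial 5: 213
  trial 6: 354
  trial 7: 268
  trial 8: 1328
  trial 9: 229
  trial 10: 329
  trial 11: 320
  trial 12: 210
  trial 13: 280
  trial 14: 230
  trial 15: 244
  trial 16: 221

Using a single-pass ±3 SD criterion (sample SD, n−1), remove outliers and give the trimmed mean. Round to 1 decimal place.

266.5 ms

n = 16, ΣRT = 5326, M = 332.875
Σ(x−M)² = 1089749.75; s = √(1089749.75/15) = 269.537
Cutoffs: 332.875 ± 3·269.537 → [-475.7, 1141.5]
Outside: 1328 → excluded.
Retained (n=15): Σ = 3998, mean = 3998/15 = 266.533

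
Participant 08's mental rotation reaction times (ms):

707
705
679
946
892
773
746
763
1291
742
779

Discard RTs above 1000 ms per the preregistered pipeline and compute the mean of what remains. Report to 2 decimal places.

Excluded: 1291
Retained (n=10): Σ = 7732
Mean = 7732/10 = 773.2000

773.20 ms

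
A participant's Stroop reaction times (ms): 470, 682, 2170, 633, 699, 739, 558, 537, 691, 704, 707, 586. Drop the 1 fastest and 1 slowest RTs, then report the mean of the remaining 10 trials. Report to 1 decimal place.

653.6 ms

Sorted: 470, 537, 558, 586, 633, 682, 691, 699, 704, 707, 739, 2170
Drop lowest 1 (470) and highest 1 (2170)
Remaining (n=10): Σ = 6536, mean = 6536/10 = 653.600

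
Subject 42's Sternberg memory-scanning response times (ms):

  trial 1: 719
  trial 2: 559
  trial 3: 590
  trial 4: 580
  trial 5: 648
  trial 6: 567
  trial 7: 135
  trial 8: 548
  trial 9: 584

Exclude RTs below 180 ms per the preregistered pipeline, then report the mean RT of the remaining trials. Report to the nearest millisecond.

599 ms

Excluded: 135
Retained (n=8): Σ = 4795
Mean = 4795/8 = 599.3750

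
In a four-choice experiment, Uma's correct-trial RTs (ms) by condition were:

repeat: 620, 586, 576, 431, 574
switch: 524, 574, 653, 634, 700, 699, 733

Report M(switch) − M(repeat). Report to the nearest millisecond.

88 ms

M(repeat) = 2787/5 = 557.400
M(switch) = 4517/7 = 645.286
Difference = 645.286 − 557.400 = 87.886 ms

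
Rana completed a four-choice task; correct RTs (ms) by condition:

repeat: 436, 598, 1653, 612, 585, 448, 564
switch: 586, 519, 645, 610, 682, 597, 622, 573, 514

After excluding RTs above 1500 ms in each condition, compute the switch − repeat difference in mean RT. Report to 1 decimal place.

repeat: exclude 1653
M(repeat) = 3243/6 = 540.500
M(switch) = 5348/9 = 594.222
Difference = 594.222 − 540.500 = 53.722 ms

53.7 ms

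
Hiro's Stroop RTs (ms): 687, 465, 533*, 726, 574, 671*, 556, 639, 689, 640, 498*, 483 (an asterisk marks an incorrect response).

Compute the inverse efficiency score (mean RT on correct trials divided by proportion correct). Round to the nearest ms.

809 ms

Correct trials (n=9): 687, 465, 726, 574, 556, 639, 689, 640, 483
Mean correct RT = 5459/9 = 606.5556 ms
Proportion correct = 9/12
IES = 606.5556 / (9/12) = 808.741 ms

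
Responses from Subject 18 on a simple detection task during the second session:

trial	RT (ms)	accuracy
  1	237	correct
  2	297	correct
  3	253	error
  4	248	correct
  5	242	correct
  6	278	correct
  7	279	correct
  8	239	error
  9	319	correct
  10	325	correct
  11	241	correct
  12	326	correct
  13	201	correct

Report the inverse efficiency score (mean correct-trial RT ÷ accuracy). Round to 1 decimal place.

Correct trials (n=11): 237, 297, 248, 242, 278, 279, 319, 325, 241, 326, 201
Mean correct RT = 2993/11 = 272.0909 ms
Proportion correct = 11/13
IES = 272.0909 / (11/13) = 321.562 ms

321.6 ms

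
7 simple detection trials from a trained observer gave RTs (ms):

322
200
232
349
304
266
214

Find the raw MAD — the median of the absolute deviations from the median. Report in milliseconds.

52 ms

Sorted: 200, 214, 232, 266, 304, 322, 349 → median = 266
|x − 266|: 56, 66, 34, 83, 38, 0, 52
Sorted deviations: 0, 34, 38, 52, 56, 66, 83 → MAD = 52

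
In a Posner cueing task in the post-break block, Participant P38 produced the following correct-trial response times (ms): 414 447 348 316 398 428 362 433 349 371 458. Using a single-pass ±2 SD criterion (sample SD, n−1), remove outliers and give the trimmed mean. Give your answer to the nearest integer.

393 ms

n = 11, ΣRT = 4324, M = 393.091
Σ(x−M)² = 21766.91; s = √(21766.91/10) = 46.655
Cutoffs: 393.091 ± 2·46.655 → [299.8, 486.4]
No RTs fall outside the cutoffs; all 11 retained. Mean = 4324/11 = 393.091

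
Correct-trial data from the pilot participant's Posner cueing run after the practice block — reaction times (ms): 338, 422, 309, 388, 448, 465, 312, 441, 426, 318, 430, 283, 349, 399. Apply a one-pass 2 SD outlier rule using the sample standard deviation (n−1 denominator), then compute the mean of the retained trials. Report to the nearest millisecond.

n = 14, ΣRT = 5328, M = 380.571
Σ(x−M)² = 48013.43; s = √(48013.43/13) = 60.773
Cutoffs: 380.571 ± 2·60.773 → [259.0, 502.1]
No RTs fall outside the cutoffs; all 14 retained. Mean = 5328/14 = 380.571

381 ms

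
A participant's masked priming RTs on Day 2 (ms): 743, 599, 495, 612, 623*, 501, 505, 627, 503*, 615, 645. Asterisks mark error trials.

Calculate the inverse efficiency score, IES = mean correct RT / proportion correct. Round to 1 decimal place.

725.5 ms

Correct trials (n=9): 743, 599, 495, 612, 501, 505, 627, 615, 645
Mean correct RT = 5342/9 = 593.5556 ms
Proportion correct = 9/11
IES = 593.5556 / (9/11) = 725.457 ms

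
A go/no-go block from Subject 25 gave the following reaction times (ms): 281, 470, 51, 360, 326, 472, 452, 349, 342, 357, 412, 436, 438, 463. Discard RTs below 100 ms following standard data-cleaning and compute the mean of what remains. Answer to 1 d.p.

Excluded: 51
Retained (n=13): Σ = 5158
Mean = 5158/13 = 396.7692

396.8 ms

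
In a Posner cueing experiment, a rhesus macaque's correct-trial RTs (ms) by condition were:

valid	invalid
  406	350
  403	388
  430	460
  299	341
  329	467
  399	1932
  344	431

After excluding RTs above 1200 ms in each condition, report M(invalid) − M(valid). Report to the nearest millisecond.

33 ms

invalid: exclude 1932
M(valid) = 2610/7 = 372.857
M(invalid) = 2437/6 = 406.167
Difference = 406.167 − 372.857 = 33.310 ms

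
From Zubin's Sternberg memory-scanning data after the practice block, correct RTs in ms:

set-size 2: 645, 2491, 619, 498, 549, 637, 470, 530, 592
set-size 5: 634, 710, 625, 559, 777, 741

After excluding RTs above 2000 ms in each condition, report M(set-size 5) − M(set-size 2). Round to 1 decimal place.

106.8 ms

set-size 2: exclude 2491
M(set-size 2) = 4540/8 = 567.500
M(set-size 5) = 4046/6 = 674.333
Difference = 674.333 − 567.500 = 106.833 ms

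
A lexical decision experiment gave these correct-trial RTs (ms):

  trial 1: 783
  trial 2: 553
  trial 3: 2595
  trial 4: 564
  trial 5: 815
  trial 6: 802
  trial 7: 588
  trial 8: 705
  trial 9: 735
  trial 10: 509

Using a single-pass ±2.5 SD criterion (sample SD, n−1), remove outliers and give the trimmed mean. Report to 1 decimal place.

672.7 ms

n = 10, ΣRT = 8649, M = 864.900
Σ(x−M)² = 3440002.90; s = √(3440002.90/9) = 618.241
Cutoffs: 864.900 ± 2.5·618.241 → [-680.7, 2410.5]
Outside: 2595 → excluded.
Retained (n=9): Σ = 6054, mean = 6054/9 = 672.667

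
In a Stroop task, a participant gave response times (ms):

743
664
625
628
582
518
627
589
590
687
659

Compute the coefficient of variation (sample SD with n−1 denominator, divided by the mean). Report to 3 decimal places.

0.096

n = 11, Σ = 6912, M = 628.3636
Σ(x−M)² = 36152.545; s = √(36152.545/10) = 60.1270
CV = 60.1270 / 628.3636 = 0.09569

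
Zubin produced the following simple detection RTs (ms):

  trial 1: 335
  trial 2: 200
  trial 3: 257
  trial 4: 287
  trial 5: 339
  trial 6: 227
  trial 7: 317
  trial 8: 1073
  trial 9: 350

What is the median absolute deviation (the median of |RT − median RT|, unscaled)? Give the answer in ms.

33 ms

Sorted: 200, 227, 257, 287, 317, 335, 339, 350, 1073 → median = 317
|x − 317|: 18, 117, 60, 30, 22, 90, 0, 756, 33
Sorted deviations: 0, 18, 22, 30, 33, 60, 90, 117, 756 → MAD = 33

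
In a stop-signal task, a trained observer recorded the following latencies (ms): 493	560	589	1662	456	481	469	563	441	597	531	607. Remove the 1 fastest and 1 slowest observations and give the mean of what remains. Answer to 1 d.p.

Sorted: 441, 456, 469, 481, 493, 531, 560, 563, 589, 597, 607, 1662
Drop lowest 1 (441) and highest 1 (1662)
Remaining (n=10): Σ = 5346, mean = 5346/10 = 534.600

534.6 ms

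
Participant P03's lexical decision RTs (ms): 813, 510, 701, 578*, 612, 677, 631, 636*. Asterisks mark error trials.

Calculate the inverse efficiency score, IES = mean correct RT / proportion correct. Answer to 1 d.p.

876.4 ms

Correct trials (n=6): 813, 510, 701, 612, 677, 631
Mean correct RT = 3944/6 = 657.3333 ms
Proportion correct = 6/8
IES = 657.3333 / (6/8) = 876.444 ms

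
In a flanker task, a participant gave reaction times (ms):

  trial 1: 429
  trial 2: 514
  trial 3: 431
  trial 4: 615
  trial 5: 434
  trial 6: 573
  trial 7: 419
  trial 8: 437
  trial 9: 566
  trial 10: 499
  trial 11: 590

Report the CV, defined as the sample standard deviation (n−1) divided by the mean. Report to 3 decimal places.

0.149

n = 11, Σ = 5507, M = 500.6364
Σ(x−M)² = 55890.545; s = √(55890.545/10) = 74.7600
CV = 74.7600 / 500.6364 = 0.14933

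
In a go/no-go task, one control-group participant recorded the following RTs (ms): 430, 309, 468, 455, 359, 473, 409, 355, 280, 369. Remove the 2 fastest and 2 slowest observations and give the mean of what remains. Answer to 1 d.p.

396.2 ms

Sorted: 280, 309, 355, 359, 369, 409, 430, 455, 468, 473
Drop lowest 2 (280, 309) and highest 2 (468, 473)
Remaining (n=6): Σ = 2377, mean = 2377/6 = 396.167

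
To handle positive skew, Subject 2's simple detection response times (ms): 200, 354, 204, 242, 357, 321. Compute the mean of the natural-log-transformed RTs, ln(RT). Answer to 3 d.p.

ln(RT): 5.2983, 5.8693, 5.3181, 5.4889, 5.8777, 5.7714
Σ ln(RT) = 33.6238
Mean = 33.6238/6 = 5.60397

5.604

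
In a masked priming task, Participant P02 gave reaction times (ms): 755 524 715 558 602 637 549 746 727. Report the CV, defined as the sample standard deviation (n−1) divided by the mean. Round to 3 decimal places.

0.142

n = 9, Σ = 5813, M = 645.8889
Σ(x−M)² = 67256.889; s = √(67256.889/8) = 91.6903
CV = 91.6903 / 645.8889 = 0.14196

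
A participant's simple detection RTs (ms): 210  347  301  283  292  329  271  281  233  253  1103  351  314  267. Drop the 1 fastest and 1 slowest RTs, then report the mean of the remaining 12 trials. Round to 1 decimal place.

Sorted: 210, 233, 253, 267, 271, 281, 283, 292, 301, 314, 329, 347, 351, 1103
Drop lowest 1 (210) and highest 1 (1103)
Remaining (n=12): Σ = 3522, mean = 3522/12 = 293.500

293.5 ms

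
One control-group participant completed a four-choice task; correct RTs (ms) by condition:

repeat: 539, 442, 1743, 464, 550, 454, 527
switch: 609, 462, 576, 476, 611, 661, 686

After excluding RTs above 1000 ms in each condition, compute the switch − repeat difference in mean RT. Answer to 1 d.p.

87.0 ms

repeat: exclude 1743
M(repeat) = 2976/6 = 496.000
M(switch) = 4081/7 = 583.000
Difference = 583.000 − 496.000 = 87.000 ms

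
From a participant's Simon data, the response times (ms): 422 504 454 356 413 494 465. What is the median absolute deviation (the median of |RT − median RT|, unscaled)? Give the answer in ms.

Sorted: 356, 413, 422, 454, 465, 494, 504 → median = 454
|x − 454|: 32, 50, 0, 98, 41, 40, 11
Sorted deviations: 0, 11, 32, 40, 41, 50, 98 → MAD = 40

40 ms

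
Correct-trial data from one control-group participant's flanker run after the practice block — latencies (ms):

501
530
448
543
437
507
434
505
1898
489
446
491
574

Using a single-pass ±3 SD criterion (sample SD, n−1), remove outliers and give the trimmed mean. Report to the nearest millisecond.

492 ms

n = 13, ΣRT = 7803, M = 600.231
Σ(x−M)² = 1846250.31; s = √(1846250.31/12) = 392.243
Cutoffs: 600.231 ± 3·392.243 → [-576.5, 1777.0]
Outside: 1898 → excluded.
Retained (n=12): Σ = 5905, mean = 5905/12 = 492.083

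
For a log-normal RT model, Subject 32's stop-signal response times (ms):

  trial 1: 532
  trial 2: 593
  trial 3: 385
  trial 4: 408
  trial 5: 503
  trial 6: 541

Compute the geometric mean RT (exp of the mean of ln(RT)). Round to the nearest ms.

ln(RT): 6.2766, 6.3852, 5.9532, 6.0113, 6.2206, 6.2934
Mean ln(RT) = 37.1404/6 = 6.19006
Geometric mean = exp(6.19006) = 487.88 ms

488 ms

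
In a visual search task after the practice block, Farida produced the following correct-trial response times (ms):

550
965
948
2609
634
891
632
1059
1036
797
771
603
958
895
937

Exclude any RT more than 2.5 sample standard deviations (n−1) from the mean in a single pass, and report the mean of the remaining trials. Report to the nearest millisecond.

834 ms

n = 15, ΣRT = 14285, M = 952.333
Σ(x−M)² = 3315283.33; s = √(3315283.33/14) = 486.627
Cutoffs: 952.333 ± 2.5·486.627 → [-264.2, 2168.9]
Outside: 2609 → excluded.
Retained (n=14): Σ = 11676, mean = 11676/14 = 834.000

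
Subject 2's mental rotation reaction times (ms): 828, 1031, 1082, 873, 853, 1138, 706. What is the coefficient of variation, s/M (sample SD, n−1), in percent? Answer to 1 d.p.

16.8%

n = 7, Σ = 6511, M = 930.1429
Σ(x−M)² = 146326.857; s = √(146326.857/6) = 156.1660
CV = 156.1660 / 930.1429 = 0.16789 = 16.789%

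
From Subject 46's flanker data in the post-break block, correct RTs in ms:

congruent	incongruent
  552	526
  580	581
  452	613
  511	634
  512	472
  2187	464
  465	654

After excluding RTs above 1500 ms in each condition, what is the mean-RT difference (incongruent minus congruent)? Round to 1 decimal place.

congruent: exclude 2187
M(congruent) = 3072/6 = 512.000
M(incongruent) = 3944/7 = 563.429
Difference = 563.429 − 512.000 = 51.429 ms

51.4 ms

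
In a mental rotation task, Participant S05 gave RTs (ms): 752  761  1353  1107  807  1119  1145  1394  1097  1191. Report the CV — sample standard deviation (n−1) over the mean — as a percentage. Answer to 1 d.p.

21.4%

n = 10, Σ = 10726, M = 1072.6000
Σ(x−M)² = 475536.400; s = √(475536.400/9) = 229.8638
CV = 229.8638 / 1072.6000 = 0.21431 = 21.431%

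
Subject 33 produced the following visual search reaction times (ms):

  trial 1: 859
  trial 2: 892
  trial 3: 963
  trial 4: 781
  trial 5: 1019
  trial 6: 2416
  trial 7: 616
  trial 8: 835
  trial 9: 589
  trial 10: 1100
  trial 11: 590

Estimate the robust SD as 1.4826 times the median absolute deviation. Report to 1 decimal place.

237.2 ms

Sorted: 589, 590, 616, 781, 835, 859, 892, 963, 1019, 1100, 2416 → median = 859
|x − 859| sorted: 0, 24, 33, 78, 104, 160, 241, 243, 269, 270, 1557 → MAD = 160
Robust SD ≈ 1.4826 × 160 = 237.216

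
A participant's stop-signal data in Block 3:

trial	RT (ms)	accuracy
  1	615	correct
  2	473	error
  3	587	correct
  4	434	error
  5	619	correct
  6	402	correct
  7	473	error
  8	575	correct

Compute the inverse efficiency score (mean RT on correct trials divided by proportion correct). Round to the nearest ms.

Correct trials (n=5): 615, 587, 619, 402, 575
Mean correct RT = 2798/5 = 559.6000 ms
Proportion correct = 5/8
IES = 559.6000 / (5/8) = 895.360 ms

895 ms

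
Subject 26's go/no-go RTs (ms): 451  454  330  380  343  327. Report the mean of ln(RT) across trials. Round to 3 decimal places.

ln(RT): 6.1115, 6.1181, 5.7991, 5.9402, 5.8377, 5.7900
Σ ln(RT) = 35.5965
Mean = 35.5965/6 = 5.93275

5.933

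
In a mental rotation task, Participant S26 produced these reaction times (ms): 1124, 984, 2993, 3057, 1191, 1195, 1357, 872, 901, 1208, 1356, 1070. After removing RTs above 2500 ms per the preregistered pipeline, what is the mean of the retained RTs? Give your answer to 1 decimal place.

Excluded: 2993, 3057
Retained (n=10): Σ = 11258
Mean = 11258/10 = 1125.8000

1125.8 ms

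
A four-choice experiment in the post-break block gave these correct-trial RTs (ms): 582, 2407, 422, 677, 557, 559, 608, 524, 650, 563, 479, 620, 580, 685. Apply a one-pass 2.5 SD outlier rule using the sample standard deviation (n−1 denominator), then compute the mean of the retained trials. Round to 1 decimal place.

577.4 ms

n = 14, ΣRT = 9913, M = 708.071
Σ(x−M)² = 3175578.93; s = √(3175578.93/13) = 494.242
Cutoffs: 708.071 ± 2.5·494.242 → [-527.5, 1943.7]
Outside: 2407 → excluded.
Retained (n=13): Σ = 7506, mean = 7506/13 = 577.385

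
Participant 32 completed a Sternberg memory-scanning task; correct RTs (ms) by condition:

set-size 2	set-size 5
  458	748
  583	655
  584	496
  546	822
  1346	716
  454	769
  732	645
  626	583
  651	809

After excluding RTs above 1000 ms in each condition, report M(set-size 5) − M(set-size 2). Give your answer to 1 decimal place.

set-size 2: exclude 1346
M(set-size 2) = 4634/8 = 579.250
M(set-size 5) = 6243/9 = 693.667
Difference = 693.667 − 579.250 = 114.417 ms

114.4 ms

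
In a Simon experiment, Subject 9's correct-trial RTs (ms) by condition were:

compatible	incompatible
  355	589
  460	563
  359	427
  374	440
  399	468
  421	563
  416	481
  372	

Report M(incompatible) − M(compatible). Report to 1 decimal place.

109.9 ms

M(compatible) = 3156/8 = 394.500
M(incompatible) = 3531/7 = 504.429
Difference = 504.429 − 394.500 = 109.929 ms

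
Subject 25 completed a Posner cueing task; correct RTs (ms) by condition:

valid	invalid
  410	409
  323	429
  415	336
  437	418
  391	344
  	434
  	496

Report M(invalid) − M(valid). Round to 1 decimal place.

14.2 ms

M(valid) = 1976/5 = 395.200
M(invalid) = 2866/7 = 409.429
Difference = 409.429 − 395.200 = 14.229 ms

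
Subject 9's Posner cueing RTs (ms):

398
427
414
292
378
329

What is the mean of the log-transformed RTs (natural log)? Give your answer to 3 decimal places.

ln(RT): 5.9865, 6.0568, 6.0259, 5.6768, 5.9349, 5.7961
Σ ln(RT) = 35.4768
Mean = 35.4768/6 = 5.91280

5.913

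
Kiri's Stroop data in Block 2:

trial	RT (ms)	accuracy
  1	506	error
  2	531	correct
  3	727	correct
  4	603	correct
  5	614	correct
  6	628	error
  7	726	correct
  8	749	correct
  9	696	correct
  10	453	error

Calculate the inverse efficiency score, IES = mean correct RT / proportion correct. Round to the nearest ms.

948 ms

Correct trials (n=7): 531, 727, 603, 614, 726, 749, 696
Mean correct RT = 4646/7 = 663.7143 ms
Proportion correct = 7/10
IES = 663.7143 / (7/10) = 948.163 ms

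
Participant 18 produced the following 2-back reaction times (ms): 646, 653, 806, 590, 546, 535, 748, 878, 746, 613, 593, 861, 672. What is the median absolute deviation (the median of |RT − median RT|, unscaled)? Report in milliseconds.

Sorted: 535, 546, 590, 593, 613, 646, 653, 672, 746, 748, 806, 861, 878 → median = 653
|x − 653|: 7, 0, 153, 63, 107, 118, 95, 225, 93, 40, 60, 208, 19
Sorted deviations: 0, 7, 19, 40, 60, 63, 93, 95, 107, 118, 153, 208, 225 → MAD = 93

93 ms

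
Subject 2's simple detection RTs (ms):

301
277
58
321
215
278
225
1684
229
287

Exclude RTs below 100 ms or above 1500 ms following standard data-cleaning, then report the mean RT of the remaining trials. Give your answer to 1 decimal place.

266.6 ms

Excluded: 58, 1684
Retained (n=8): Σ = 2133
Mean = 2133/8 = 266.6250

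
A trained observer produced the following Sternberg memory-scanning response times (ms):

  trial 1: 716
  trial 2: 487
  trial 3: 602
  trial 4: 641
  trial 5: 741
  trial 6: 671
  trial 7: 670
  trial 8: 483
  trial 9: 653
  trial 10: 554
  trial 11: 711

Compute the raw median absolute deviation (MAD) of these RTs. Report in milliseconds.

58 ms

Sorted: 483, 487, 554, 602, 641, 653, 670, 671, 711, 716, 741 → median = 653
|x − 653|: 63, 166, 51, 12, 88, 18, 17, 170, 0, 99, 58
Sorted deviations: 0, 12, 17, 18, 51, 58, 63, 88, 99, 166, 170 → MAD = 58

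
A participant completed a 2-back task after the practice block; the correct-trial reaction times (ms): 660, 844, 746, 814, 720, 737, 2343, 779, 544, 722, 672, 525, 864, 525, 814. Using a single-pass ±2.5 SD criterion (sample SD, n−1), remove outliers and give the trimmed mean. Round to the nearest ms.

n = 15, ΣRT = 12309, M = 820.600
Σ(x−M)² = 2653487.60; s = √(2653487.60/14) = 435.356
Cutoffs: 820.600 ± 2.5·435.356 → [-267.8, 1909.0]
Outside: 2343 → excluded.
Retained (n=14): Σ = 9966, mean = 9966/14 = 711.857

712 ms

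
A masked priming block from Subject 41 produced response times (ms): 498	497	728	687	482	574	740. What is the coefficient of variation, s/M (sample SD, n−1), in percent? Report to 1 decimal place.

n = 7, Σ = 4206, M = 600.8571
Σ(x−M)² = 79160.857; s = √(79160.857/6) = 114.8629
CV = 114.8629 / 600.8571 = 0.19117 = 19.117%

19.1%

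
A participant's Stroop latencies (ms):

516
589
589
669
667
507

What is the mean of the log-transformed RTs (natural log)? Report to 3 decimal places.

6.373

ln(RT): 6.2461, 6.3784, 6.3784, 6.5058, 6.5028, 6.2285
Σ ln(RT) = 38.2400
Mean = 38.2400/6 = 6.37334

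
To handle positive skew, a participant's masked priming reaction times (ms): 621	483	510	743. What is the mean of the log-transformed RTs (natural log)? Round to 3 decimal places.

ln(RT): 6.4313, 6.1800, 6.2344, 6.6107
Σ ln(RT) = 25.4565
Mean = 25.4565/4 = 6.36411

6.364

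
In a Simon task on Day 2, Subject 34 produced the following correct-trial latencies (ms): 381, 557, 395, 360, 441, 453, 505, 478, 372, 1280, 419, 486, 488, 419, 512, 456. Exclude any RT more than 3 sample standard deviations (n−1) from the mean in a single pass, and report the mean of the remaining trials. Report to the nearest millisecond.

448 ms

n = 16, ΣRT = 8002, M = 500.125
Σ(x−M)² = 694559.75; s = √(694559.75/15) = 215.184
Cutoffs: 500.125 ± 3·215.184 → [-145.4, 1145.7]
Outside: 1280 → excluded.
Retained (n=15): Σ = 6722, mean = 6722/15 = 448.133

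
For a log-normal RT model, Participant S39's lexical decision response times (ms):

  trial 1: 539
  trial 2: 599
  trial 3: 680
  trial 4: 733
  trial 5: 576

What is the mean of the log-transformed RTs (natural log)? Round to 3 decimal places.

ln(RT): 6.2897, 6.3953, 6.5221, 6.5971, 6.3561
Σ ln(RT) = 32.1603
Mean = 32.1603/5 = 6.43206

6.432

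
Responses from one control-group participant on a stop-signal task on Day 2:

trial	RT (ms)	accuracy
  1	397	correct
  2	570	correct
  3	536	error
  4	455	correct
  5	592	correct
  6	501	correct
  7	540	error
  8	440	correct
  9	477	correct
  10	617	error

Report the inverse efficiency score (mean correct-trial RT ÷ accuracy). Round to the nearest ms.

700 ms

Correct trials (n=7): 397, 570, 455, 592, 501, 440, 477
Mean correct RT = 3432/7 = 490.2857 ms
Proportion correct = 7/10
IES = 490.2857 / (7/10) = 700.408 ms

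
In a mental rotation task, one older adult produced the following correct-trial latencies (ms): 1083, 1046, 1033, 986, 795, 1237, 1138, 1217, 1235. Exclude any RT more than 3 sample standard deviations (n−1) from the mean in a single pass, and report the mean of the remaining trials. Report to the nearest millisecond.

1086 ms

n = 9, ΣRT = 9770, M = 1085.556
Σ(x−M)² = 163964.22; s = √(163964.22/8) = 143.163
Cutoffs: 1085.556 ± 3·143.163 → [656.1, 1515.0]
No RTs fall outside the cutoffs; all 9 retained. Mean = 9770/9 = 1085.556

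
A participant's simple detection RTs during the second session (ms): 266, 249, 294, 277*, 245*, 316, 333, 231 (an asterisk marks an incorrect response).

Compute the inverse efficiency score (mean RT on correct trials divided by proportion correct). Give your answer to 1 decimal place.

375.3 ms

Correct trials (n=6): 266, 249, 294, 316, 333, 231
Mean correct RT = 1689/6 = 281.5000 ms
Proportion correct = 6/8
IES = 281.5000 / (6/8) = 375.333 ms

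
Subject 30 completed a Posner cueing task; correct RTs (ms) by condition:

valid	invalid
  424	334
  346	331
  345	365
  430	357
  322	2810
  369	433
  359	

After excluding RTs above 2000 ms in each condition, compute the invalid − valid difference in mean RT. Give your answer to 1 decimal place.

invalid: exclude 2810
M(valid) = 2595/7 = 370.714
M(invalid) = 1820/5 = 364.000
Difference = 364.000 − 370.714 = -6.714 ms

-6.7 ms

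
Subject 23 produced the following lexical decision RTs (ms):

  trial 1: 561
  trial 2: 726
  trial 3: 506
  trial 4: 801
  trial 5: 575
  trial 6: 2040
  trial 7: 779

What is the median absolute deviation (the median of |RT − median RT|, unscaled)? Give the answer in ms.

151 ms

Sorted: 506, 561, 575, 726, 779, 801, 2040 → median = 726
|x − 726|: 165, 0, 220, 75, 151, 1314, 53
Sorted deviations: 0, 53, 75, 151, 165, 220, 1314 → MAD = 151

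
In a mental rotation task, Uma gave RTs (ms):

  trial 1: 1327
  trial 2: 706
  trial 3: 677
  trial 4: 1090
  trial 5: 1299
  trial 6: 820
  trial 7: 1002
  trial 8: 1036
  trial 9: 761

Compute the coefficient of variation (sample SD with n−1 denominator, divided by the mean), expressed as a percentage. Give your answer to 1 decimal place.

n = 9, Σ = 8718, M = 968.6667
Σ(x−M)² = 477180.000; s = √(477180.000/8) = 244.2284
CV = 244.2284 / 968.6667 = 0.25213 = 25.213%

25.2%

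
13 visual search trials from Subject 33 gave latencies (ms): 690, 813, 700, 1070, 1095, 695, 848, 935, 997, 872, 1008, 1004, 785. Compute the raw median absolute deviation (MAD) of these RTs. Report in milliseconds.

Sorted: 690, 695, 700, 785, 813, 848, 872, 935, 997, 1004, 1008, 1070, 1095 → median = 872
|x − 872|: 182, 59, 172, 198, 223, 177, 24, 63, 125, 0, 136, 132, 87
Sorted deviations: 0, 24, 59, 63, 87, 125, 132, 136, 172, 177, 182, 198, 223 → MAD = 132

132 ms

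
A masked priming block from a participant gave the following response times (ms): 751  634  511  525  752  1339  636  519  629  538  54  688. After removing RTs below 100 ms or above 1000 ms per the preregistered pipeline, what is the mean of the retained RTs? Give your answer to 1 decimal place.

618.3 ms

Excluded: 54, 1339
Retained (n=10): Σ = 6183
Mean = 6183/10 = 618.3000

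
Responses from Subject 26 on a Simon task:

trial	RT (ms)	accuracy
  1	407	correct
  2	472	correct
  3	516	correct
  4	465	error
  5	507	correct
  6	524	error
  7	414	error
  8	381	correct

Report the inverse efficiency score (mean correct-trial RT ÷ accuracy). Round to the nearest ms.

Correct trials (n=5): 407, 472, 516, 507, 381
Mean correct RT = 2283/5 = 456.6000 ms
Proportion correct = 5/8
IES = 456.6000 / (5/8) = 730.560 ms

731 ms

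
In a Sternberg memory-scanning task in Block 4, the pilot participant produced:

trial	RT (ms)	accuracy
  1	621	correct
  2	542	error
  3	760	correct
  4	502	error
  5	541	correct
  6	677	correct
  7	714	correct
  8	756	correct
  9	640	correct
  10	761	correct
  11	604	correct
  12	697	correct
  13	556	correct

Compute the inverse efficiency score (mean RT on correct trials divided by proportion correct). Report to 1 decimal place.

Correct trials (n=11): 621, 760, 541, 677, 714, 756, 640, 761, 604, 697, 556
Mean correct RT = 7327/11 = 666.0909 ms
Proportion correct = 11/13
IES = 666.0909 / (11/13) = 787.198 ms

787.2 ms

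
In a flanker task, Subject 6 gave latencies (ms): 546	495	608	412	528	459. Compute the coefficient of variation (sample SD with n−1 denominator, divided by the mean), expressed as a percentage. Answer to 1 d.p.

13.5%

n = 6, Σ = 3048, M = 508.0000
Σ(x−M)² = 23630.000; s = √(23630.000/5) = 68.7459
CV = 68.7459 / 508.0000 = 0.13533 = 13.533%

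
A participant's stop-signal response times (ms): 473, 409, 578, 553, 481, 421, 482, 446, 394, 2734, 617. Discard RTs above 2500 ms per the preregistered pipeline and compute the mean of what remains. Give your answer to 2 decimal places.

485.40 ms

Excluded: 2734
Retained (n=10): Σ = 4854
Mean = 4854/10 = 485.4000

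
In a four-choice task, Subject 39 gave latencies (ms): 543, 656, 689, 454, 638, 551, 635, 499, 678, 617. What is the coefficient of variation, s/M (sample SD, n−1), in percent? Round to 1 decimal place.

13.4%

n = 10, Σ = 5960, M = 596.0000
Σ(x−M)² = 57106.000; s = √(57106.000/9) = 79.6562
CV = 79.6562 / 596.0000 = 0.13365 = 13.365%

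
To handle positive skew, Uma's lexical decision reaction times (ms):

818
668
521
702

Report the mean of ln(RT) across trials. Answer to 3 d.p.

ln(RT): 6.7069, 6.5043, 6.2558, 6.5539
Σ ln(RT) = 26.0208
Mean = 26.0208/4 = 6.50521

6.505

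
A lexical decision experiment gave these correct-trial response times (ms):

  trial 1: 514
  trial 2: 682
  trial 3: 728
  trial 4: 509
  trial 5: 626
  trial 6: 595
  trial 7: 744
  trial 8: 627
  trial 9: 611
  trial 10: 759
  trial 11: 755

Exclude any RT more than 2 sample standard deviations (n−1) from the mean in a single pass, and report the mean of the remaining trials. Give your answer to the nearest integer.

n = 11, ΣRT = 7150, M = 650.000
Σ(x−M)² = 82878.00; s = √(82878.00/10) = 91.037
Cutoffs: 650.000 ± 2·91.037 → [467.9, 832.1]
No RTs fall outside the cutoffs; all 11 retained. Mean = 7150/11 = 650.000

650 ms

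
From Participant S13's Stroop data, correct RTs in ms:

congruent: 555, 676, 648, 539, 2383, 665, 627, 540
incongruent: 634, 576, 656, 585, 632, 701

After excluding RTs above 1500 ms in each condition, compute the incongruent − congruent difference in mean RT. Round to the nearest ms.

24 ms

congruent: exclude 2383
M(congruent) = 4250/7 = 607.143
M(incongruent) = 3784/6 = 630.667
Difference = 630.667 − 607.143 = 23.524 ms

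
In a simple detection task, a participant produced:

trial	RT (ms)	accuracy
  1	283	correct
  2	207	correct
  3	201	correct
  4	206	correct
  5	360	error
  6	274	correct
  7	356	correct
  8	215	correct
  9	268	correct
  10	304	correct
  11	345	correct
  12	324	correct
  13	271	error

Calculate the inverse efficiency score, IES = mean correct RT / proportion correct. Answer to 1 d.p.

Correct trials (n=11): 283, 207, 201, 206, 274, 356, 215, 268, 304, 345, 324
Mean correct RT = 2983/11 = 271.1818 ms
Proportion correct = 11/13
IES = 271.1818 / (11/13) = 320.488 ms

320.5 ms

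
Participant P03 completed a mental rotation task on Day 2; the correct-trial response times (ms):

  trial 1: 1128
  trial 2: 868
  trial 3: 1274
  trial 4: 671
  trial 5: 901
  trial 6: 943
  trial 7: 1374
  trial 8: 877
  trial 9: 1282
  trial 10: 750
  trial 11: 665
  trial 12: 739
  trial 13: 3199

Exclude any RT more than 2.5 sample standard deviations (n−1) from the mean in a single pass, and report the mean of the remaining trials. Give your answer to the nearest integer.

n = 13, ΣRT = 14671, M = 1128.538
Σ(x−M)² = 5328363.23; s = √(5328363.23/12) = 666.356
Cutoffs: 1128.538 ± 2.5·666.356 → [-537.4, 2794.4]
Outside: 3199 → excluded.
Retained (n=12): Σ = 11472, mean = 11472/12 = 956.000

956 ms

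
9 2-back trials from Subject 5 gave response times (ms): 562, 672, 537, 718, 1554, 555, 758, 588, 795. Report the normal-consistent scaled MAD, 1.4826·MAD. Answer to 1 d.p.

Sorted: 537, 555, 562, 588, 672, 718, 758, 795, 1554 → median = 672
|x − 672| sorted: 0, 46, 84, 86, 110, 117, 123, 135, 882 → MAD = 110
Robust SD ≈ 1.4826 × 110 = 163.086

163.1 ms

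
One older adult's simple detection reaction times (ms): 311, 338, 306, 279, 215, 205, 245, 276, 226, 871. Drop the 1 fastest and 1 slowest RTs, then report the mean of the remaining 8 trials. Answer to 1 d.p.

Sorted: 205, 215, 226, 245, 276, 279, 306, 311, 338, 871
Drop lowest 1 (205) and highest 1 (871)
Remaining (n=8): Σ = 2196, mean = 2196/8 = 274.500

274.5 ms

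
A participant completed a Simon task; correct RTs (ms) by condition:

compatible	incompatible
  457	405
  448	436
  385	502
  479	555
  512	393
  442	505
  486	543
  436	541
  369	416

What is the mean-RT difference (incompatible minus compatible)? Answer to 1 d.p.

M(compatible) = 4014/9 = 446.000
M(incompatible) = 4296/9 = 477.333
Difference = 477.333 − 446.000 = 31.333 ms

31.3 ms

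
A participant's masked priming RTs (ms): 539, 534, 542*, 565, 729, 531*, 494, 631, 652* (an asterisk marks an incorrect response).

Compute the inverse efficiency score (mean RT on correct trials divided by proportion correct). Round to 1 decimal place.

873.0 ms

Correct trials (n=6): 539, 534, 565, 729, 494, 631
Mean correct RT = 3492/6 = 582.0000 ms
Proportion correct = 6/9
IES = 582.0000 / (6/9) = 873.000 ms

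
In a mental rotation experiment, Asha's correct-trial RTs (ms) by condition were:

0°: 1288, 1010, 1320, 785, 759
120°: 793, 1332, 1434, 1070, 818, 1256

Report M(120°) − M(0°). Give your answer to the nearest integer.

M(0°) = 5162/5 = 1032.400
M(120°) = 6703/6 = 1117.167
Difference = 1117.167 − 1032.400 = 84.767 ms

85 ms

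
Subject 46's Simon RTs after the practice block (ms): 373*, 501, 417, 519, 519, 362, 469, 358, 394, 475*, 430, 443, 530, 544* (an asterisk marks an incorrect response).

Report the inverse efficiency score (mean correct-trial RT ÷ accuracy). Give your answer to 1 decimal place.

Correct trials (n=11): 501, 417, 519, 519, 362, 469, 358, 394, 430, 443, 530
Mean correct RT = 4942/11 = 449.2727 ms
Proportion correct = 11/14
IES = 449.2727 / (11/14) = 571.802 ms

571.8 ms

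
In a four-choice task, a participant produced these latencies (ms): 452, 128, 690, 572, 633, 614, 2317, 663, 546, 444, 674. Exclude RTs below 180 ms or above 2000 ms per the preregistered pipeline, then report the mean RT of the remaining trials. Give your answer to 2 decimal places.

587.56 ms

Excluded: 128, 2317
Retained (n=9): Σ = 5288
Mean = 5288/9 = 587.5556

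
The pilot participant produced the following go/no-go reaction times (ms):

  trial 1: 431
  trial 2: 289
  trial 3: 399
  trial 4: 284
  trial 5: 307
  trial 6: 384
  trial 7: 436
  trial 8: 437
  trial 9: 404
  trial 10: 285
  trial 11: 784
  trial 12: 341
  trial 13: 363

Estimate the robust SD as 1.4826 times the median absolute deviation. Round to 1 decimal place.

Sorted: 284, 285, 289, 307, 341, 363, 384, 399, 404, 431, 436, 437, 784 → median = 384
|x − 384| sorted: 0, 15, 20, 21, 43, 47, 52, 53, 77, 95, 99, 100, 400 → MAD = 52
Robust SD ≈ 1.4826 × 52 = 77.095

77.1 ms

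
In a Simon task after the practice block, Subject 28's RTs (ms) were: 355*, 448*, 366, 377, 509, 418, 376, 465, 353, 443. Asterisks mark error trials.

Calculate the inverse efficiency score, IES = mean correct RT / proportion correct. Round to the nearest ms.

Correct trials (n=8): 366, 377, 509, 418, 376, 465, 353, 443
Mean correct RT = 3307/8 = 413.3750 ms
Proportion correct = 8/10
IES = 413.3750 / (8/10) = 516.719 ms

517 ms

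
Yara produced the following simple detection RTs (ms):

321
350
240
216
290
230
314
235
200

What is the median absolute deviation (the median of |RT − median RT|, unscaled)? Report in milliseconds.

40 ms

Sorted: 200, 216, 230, 235, 240, 290, 314, 321, 350 → median = 240
|x − 240|: 81, 110, 0, 24, 50, 10, 74, 5, 40
Sorted deviations: 0, 5, 10, 24, 40, 50, 74, 81, 110 → MAD = 40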